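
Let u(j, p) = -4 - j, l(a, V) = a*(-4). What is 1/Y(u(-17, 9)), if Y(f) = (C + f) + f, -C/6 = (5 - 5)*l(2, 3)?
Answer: 1/26 ≈ 0.038462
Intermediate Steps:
l(a, V) = -4*a
C = 0 (C = -6*(5 - 5)*(-4*2) = -0*(-8) = -6*0 = 0)
Y(f) = 2*f (Y(f) = (0 + f) + f = f + f = 2*f)
1/Y(u(-17, 9)) = 1/(2*(-4 - 1*(-17))) = 1/(2*(-4 + 17)) = 1/(2*13) = 1/26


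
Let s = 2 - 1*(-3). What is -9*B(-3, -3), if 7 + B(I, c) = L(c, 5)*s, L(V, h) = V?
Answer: 198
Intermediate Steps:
s = 5 (s = 2 + 3 = 5)
B(I, c) = -7 + 5*c (B(I, c) = -7 + c*5 = -7 + 5*c)
-9*B(-3, -3) = -9*(-7 + 5*(-3)) = -9*(-7 - 15) = -9*(-22) = 198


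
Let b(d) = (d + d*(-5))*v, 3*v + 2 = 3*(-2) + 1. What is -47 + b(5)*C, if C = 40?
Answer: 5459/3 ≈ 1819.7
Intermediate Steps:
v = -7/3 (v = -⅔ + (3*(-2) + 1)/3 = -⅔ + (-6 + 1)/3 = -⅔ + (⅓)*(-5) = -⅔ - 5/3 = -7/3 ≈ -2.3333)
b(d) = 28*d/3 (b(d) = (d + d*(-5))*(-7/3) = (d - 5*d)*(-7/3) = -4*d*(-7/3) = 28*d/3)
-47 + b(5)*C = -47 + ((28/3)*5)*40 = -47 + (140/3)*40 = -47 + 5600/3 = 5459/3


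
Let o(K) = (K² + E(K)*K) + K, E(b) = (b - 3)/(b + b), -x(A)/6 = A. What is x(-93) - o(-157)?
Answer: -23854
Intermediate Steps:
x(A) = -6*A
E(b) = (-3 + b)/(2*b) (E(b) = (-3 + b)/((2*b)) = (-3 + b)*(1/(2*b)) = (-3 + b)/(2*b))
o(K) = -3/2 + K² + 3*K/2 (o(K) = (K² + ((-3 + K)/(2*K))*K) + K = (K² + (-3/2 + K/2)) + K = (-3/2 + K² + K/2) + K = -3/2 + K² + 3*K/2)
x(-93) - o(-157) = -6*(-93) - (-3/2 + (½)*(-157) - 157*(1 - 157)) = 558 - (-3/2 - 157/2 - 157*(-156)) = 558 - (-3/2 - 157/2 + 24492) = 558 - 1*24412 = 558 - 24412 = -23854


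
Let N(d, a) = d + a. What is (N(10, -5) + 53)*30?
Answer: 1740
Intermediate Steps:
N(d, a) = a + d
(N(10, -5) + 53)*30 = ((-5 + 10) + 53)*30 = (5 + 53)*30 = 58*30 = 1740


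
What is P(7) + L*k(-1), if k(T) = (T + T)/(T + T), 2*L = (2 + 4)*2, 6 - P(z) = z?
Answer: 5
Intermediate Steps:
P(z) = 6 - z
L = 6 (L = ((2 + 4)*2)/2 = (6*2)/2 = (½)*12 = 6)
k(T) = 1 (k(T) = (2*T)/((2*T)) = (2*T)*(1/(2*T)) = 1)
P(7) + L*k(-1) = (6 - 1*7) + 6*1 = (6 - 7) + 6 = -1 + 6 = 5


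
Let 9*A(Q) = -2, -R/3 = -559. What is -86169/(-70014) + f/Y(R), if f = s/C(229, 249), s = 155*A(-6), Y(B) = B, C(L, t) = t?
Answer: 107938308731/87707868066 ≈ 1.2307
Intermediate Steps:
R = 1677 (R = -3*(-559) = 1677)
A(Q) = -2/9 (A(Q) = (1/9)*(-2) = -2/9)
s = -310/9 (s = 155*(-2/9) = -310/9 ≈ -34.444)
f = -310/2241 (f = -310/9/249 = -310/9*1/249 = -310/2241 ≈ -0.13833)
-86169/(-70014) + f/Y(R) = -86169/(-70014) - 310/2241/1677 = -86169*(-1/70014) - 310/2241*1/1677 = 28723/23338 - 310/3758157 = 107938308731/87707868066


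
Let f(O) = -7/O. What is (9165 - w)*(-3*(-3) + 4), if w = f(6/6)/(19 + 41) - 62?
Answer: 7197151/60 ≈ 1.1995e+5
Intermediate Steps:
w = -3727/60 (w = (-7/1)/(19 + 41) - 62 = (-7/1)/60 - 62 = (-7*1)/60 - 62 = (1/60)*(-7) - 62 = -7/60 - 62 = -3727/60 ≈ -62.117)
(9165 - w)*(-3*(-3) + 4) = (9165 - 1*(-3727/60))*(-3*(-3) + 4) = (9165 + 3727/60)*(9 + 4) = (553627/60)*13 = 7197151/60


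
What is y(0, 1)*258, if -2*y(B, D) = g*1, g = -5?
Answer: 645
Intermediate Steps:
y(B, D) = 5/2 (y(B, D) = -(-5)/2 = -½*(-5) = 5/2)
y(0, 1)*258 = (5/2)*258 = 645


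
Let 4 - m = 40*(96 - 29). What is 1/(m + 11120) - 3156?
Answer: -26649263/8444 ≈ -3156.0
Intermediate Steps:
m = -2676 (m = 4 - 40*(96 - 29) = 4 - 40*67 = 4 - 1*2680 = 4 - 2680 = -2676)
1/(m + 11120) - 3156 = 1/(-2676 + 11120) - 3156 = 1/8444 - 3156 = -26649263/8444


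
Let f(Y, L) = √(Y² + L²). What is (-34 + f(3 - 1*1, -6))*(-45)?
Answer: 1530 - 90*√10 ≈ 1245.4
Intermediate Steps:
f(Y, L) = √(L² + Y²)
(-34 + f(3 - 1*1, -6))*(-45) = (-34 + √((-6)² + (3 - 1*1)²))*(-45) = (-34 + √(36 + (3 - 1)²))*(-45) = (-34 + √(36 + 2²))*(-45) = (-34 + √(36 + 4))*(-45) = (-34 + √40)*(-45) = (-34 + 2*√10)*(-45) = 1530 - 90*√10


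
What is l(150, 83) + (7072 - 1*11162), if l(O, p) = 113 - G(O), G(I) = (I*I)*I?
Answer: -3378977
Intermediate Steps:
G(I) = I**3 (G(I) = I**2*I = I**3)
l(O, p) = 113 - O**3
l(150, 83) + (7072 - 1*11162) = (113 - 1*150**3) + (7072 - 1*11162) = (113 - 1*3375000) + (7072 - 11162) = (113 - 3375000) - 4090 = -3374887 - 4090 = -3378977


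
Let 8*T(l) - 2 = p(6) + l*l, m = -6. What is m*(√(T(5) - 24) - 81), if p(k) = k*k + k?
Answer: 486 - 3*I*√246/2 ≈ 486.0 - 23.527*I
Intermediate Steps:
p(k) = k + k² (p(k) = k² + k = k + k²)
T(l) = 11/2 + l²/8 (T(l) = ¼ + (6*(1 + 6) + l*l)/8 = ¼ + (6*7 + l²)/8 = ¼ + (42 + l²)/8 = ¼ + (21/4 + l²/8) = 11/2 + l²/8)
m*(√(T(5) - 24) - 81) = -6*(√((11/2 + (⅛)*5²) - 24) - 81) = -6*(√((11/2 + (⅛)*25) - 24) - 81) = -6*(√((11/2 + 25/8) - 24) - 81) = -6*(√(69/8 - 24) - 81) = -6*(√(-123/8) - 81) = -6*(I*√246/4 - 81) = -6*(-81 + I*√246/4) = 486 - 3*I*√246/2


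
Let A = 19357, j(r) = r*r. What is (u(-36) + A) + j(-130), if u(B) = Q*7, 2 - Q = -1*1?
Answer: 36278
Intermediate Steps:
Q = 3 (Q = 2 - (-1) = 2 - 1*(-1) = 2 + 1 = 3)
j(r) = r²
u(B) = 21 (u(B) = 3*7 = 21)
(u(-36) + A) + j(-130) = (21 + 19357) + (-130)² = 19378 + 16900 = 36278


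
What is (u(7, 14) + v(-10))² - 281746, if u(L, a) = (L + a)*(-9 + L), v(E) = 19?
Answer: -281217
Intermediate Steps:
u(L, a) = (-9 + L)*(L + a)
(u(7, 14) + v(-10))² - 281746 = ((7² - 9*7 - 9*14 + 7*14) + 19)² - 281746 = ((49 - 63 - 126 + 98) + 19)² - 281746 = (-42 + 19)² - 281746 = (-23)² - 281746 = 529 - 281746 = -281217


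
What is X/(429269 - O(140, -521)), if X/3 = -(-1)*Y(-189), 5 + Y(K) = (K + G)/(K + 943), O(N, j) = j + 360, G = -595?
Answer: -6831/161895110 ≈ -4.2194e-5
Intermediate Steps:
O(N, j) = 360 + j
Y(K) = -5 + (-595 + K)/(943 + K) (Y(K) = -5 + (K - 595)/(K + 943) = -5 + (-595 + K)/(943 + K))
X = -6831/377 (X = 3*(-(-1)*2*(-2655 - 2*(-189))/(943 - 189)) = 3*(-(-1)*2*(-2655 + 378)/754) = 3*(-(-1)*2*(1/754)*(-2277)) = 3*(-(-1)*(-2277)/377) = 3*(-1*2277/377) = 3*(-2277/377) = -6831/377 ≈ -18.119)
X/(429269 - O(140, -521)) = -6831/(377*(429269 - (360 - 521))) = -6831/(377*(429269 - 1*(-161))) = -6831/(377*(429269 + 161)) = -6831/377/429430 = -6831/377*1/429430 = -6831/161895110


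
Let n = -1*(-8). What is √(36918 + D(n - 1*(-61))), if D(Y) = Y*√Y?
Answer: √(36918 + 69*√69) ≈ 193.63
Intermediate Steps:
n = 8
D(Y) = Y^(3/2)
√(36918 + D(n - 1*(-61))) = √(36918 + (8 - 1*(-61))^(3/2)) = √(36918 + (8 + 61)^(3/2)) = √(36918 + 69^(3/2)) = √(36918 + 69*√69)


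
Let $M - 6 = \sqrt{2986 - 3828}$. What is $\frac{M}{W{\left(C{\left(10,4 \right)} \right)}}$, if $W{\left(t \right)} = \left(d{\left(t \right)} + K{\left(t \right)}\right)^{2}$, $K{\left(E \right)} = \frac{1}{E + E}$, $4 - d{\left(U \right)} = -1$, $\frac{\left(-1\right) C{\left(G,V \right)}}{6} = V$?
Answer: $\frac{13824}{57121} + \frac{2304 i \sqrt{842}}{57121} \approx 0.24201 + 1.1704 i$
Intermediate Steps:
$C{\left(G,V \right)} = - 6 V$
$d{\left(U \right)} = 5$ ($d{\left(U \right)} = 4 - -1 = 4 + 1 = 5$)
$K{\left(E \right)} = \frac{1}{2 E}$
$W{\left(t \right)} = \left(5 + \frac{1}{2 t}\right)^{2}$
$M = 6 + i \sqrt{842}$ ($M = 6 + \sqrt{2986 - 3828} = 6 + \sqrt{-842} = 6 + i \sqrt{842} \approx 6.0 + 29.017 i$)
$\frac{M}{W{\left(C{\left(10,4 \right)} \right)}} = \frac{6 + i \sqrt{842}}{\frac{1}{4} \cdot \frac{1}{576} \left(1 + 10 \left(\left(-6\right) 4\right)\right)^{2}} = \frac{6 + i \sqrt{842}}{\frac{1}{4} \cdot \frac{1}{576} \left(1 + 10 \left(-24\right)\right)^{2}} = \frac{6 + i \sqrt{842}}{\frac{1}{4} \cdot \frac{1}{576} \left(1 - 240\right)^{2}} = \frac{6 + i \sqrt{842}}{\frac{1}{4} \cdot \frac{1}{576} \left(-239\right)^{2}} = \frac{6 + i \sqrt{842}}{\frac{1}{4} \cdot \frac{1}{576} \cdot 57121} = \frac{6 + i \sqrt{842}}{\frac{57121}{2304}} = \left(6 + i \sqrt{842}\right) \frac{2304}{57121} = \frac{13824}{57121} + \frac{2304 i \sqrt{842}}{57121}$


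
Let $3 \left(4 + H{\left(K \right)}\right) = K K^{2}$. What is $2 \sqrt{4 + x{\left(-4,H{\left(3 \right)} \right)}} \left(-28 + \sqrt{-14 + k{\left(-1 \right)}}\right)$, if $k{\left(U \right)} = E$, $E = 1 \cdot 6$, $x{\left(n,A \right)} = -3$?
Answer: $-56 + 4 i \sqrt{2} \approx -56.0 + 5.6569 i$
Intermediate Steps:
$H{\left(K \right)} = -4 + \frac{K^{3}}{3}$ ($H{\left(K \right)} = -4 + \frac{K K^{2}}{3} = -4 + \frac{K^{3}}{3}$)
$E = 6$
$k{\left(U \right)} = 6$
$2 \sqrt{4 + x{\left(-4,H{\left(3 \right)} \right)}} \left(-28 + \sqrt{-14 + k{\left(-1 \right)}}\right) = 2 \sqrt{4 - 3} \left(-28 + \sqrt{-14 + 6}\right) = 2 \sqrt{1} \left(-28 + \sqrt{-8}\right) = 2 \cdot 1 \left(-28 + 2 i \sqrt{2}\right) = 2 \left(-28 + 2 i \sqrt{2}\right) = -56 + 4 i \sqrt{2}$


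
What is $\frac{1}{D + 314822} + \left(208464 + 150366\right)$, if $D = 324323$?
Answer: $\frac{229344400351}{639145} \approx 3.5883 \cdot 10^{5}$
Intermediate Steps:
$\frac{1}{D + 314822} + \left(208464 + 150366\right) = \frac{1}{324323 + 314822} + \left(208464 + 150366\right) = \frac{1}{639145} + 358830 = \frac{229344400351}{639145}$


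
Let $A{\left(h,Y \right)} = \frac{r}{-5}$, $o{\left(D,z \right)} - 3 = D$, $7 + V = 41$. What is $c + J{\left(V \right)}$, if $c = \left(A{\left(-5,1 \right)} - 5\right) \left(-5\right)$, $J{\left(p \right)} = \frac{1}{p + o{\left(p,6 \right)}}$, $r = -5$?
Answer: $\frac{1421}{71} \approx 20.014$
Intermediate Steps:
$V = 34$ ($V = -7 + 41 = 34$)
$o{\left(D,z \right)} = 3 + D$
$J{\left(p \right)} = \frac{1}{3 + 2 p}$ ($J{\left(p \right)} = \frac{1}{p + \left(3 + p\right)} = \frac{1}{3 + 2 p}$)
$A{\left(h,Y \right)} = 1$ ($A{\left(h,Y \right)} = - \frac{5}{-5} = \left(-5\right) \left(- \frac{1}{5}\right) = 1$)
$c = 20$ ($c = \left(1 - 5\right) \left(-5\right) = \left(-4\right) \left(-5\right) = 20$)
$c + J{\left(V \right)} = 20 + \frac{1}{3 + 2 \cdot 34} = 20 + \frac{1}{3 + 68} = 20 + \frac{1}{71} = \frac{1421}{71}$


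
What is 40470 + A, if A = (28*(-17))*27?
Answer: 27618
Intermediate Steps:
A = -12852 (A = -476*27 = -12852)
40470 + A = 40470 - 12852 = 27618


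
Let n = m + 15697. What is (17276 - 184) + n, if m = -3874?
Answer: 28915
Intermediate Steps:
n = 11823 (n = -3874 + 15697 = 11823)
(17276 - 184) + n = (17276 - 184) + 11823 = 17092 + 11823 = 28915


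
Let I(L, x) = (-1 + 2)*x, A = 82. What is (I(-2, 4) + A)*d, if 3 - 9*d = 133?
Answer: -11180/9 ≈ -1242.2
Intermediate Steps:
I(L, x) = x (I(L, x) = 1*x = x)
d = -130/9 (d = ⅓ - ⅑*133 = ⅓ - 133/9 = -130/9 ≈ -14.444)
(I(-2, 4) + A)*d = (4 + 82)*(-130/9) = 86*(-130/9) = -11180/9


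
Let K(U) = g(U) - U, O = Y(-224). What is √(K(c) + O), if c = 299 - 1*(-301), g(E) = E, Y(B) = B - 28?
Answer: 6*I*√7 ≈ 15.875*I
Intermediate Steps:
Y(B) = -28 + B
O = -252 (O = -28 - 224 = -252)
c = 600 (c = 299 + 301 = 600)
K(U) = 0 (K(U) = U - U = 0)
√(K(c) + O) = √(0 - 252) = √(-252) = 6*I*√7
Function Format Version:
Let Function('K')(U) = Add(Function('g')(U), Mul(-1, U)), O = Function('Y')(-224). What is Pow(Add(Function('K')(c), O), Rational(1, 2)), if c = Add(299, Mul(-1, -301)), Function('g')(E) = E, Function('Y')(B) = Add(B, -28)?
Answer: Mul(6, I, Pow(7, Rational(1, 2))) ≈ Mul(15.875, I)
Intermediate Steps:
Function('Y')(B) = Add(-28, B)
O = -252 (O = Add(-28, -224) = -252)
c = 600 (c = Add(299, 301) = 600)
Function('K')(U) = 0 (Function('K')(U) = Add(U, Mul(-1, U)) = 0)
Pow(Add(Function('K')(c), O), Rational(1, 2)) = Pow(Add(0, -252), Rational(1, 2)) = Pow(-252, Rational(1, 2)) = Mul(6, I, Pow(7, Rational(1, 2)))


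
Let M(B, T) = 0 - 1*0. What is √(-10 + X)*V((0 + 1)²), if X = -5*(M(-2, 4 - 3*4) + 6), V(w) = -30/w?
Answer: -60*I*√10 ≈ -189.74*I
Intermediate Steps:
M(B, T) = 0 (M(B, T) = 0 + 0 = 0)
X = -30 (X = -5*(0 + 6) = -5*6 = -30)
√(-10 + X)*V((0 + 1)²) = √(-10 - 30)*(-30/(0 + 1)²) = √(-40)*(-30/(1²)) = (2*I*√10)*(-30/1) = (2*I*√10)*(-30*1) = (2*I*√10)*(-30) = -60*I*√10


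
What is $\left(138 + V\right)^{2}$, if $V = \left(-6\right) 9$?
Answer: $7056$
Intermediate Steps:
$V = -54$
$\left(138 + V\right)^{2} = \left(138 - 54\right)^{2} = 84^{2} = 7056$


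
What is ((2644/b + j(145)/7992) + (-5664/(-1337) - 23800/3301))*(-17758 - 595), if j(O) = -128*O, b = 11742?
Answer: 802991865853922398/8628459112791 ≈ 93063.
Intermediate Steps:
((2644/b + j(145)/7992) + (-5664/(-1337) - 23800/3301))*(-17758 - 595) = ((2644/11742 - 128*145/7992) + (-5664/(-1337) - 23800/3301))*(-17758 - 595) = ((2644*(1/11742) - 18560*1/7992) + (-5664*(-1/1337) - 23800*1/3301))*(-18353) = ((1322/5871 - 2320/999) + (5664/1337 - 23800/3301))*(-18353) = (-4100014/1955043 - 13123736/4413437)*(-18353) = -43752621688766/8628459112791*(-18353) = 802991865853922398/8628459112791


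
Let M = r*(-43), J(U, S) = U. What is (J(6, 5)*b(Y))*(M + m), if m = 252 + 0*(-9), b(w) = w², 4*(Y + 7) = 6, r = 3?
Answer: 44649/2 ≈ 22325.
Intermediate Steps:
Y = -11/2 (Y = -7 + (¼)*6 = -7 + 3/2 = -11/2 ≈ -5.5000)
M = -129 (M = 3*(-43) = -129)
m = 252 (m = 252 + 0 = 252)
(J(6, 5)*b(Y))*(M + m) = (6*(-11/2)²)*(-129 + 252) = (6*(121/4))*123 = (363/2)*123 = 44649/2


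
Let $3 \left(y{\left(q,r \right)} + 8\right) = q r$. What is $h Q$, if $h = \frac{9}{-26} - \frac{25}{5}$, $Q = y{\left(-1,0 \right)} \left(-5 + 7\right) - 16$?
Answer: $\frac{2224}{13} \approx 171.08$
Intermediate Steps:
$y{\left(q,r \right)} = -8 + \frac{q r}{3}$
$Q = -32$ ($Q = \left(-8 + \frac{1}{3} \left(-1\right) 0\right) \left(-5 + 7\right) - 16 = \left(-8 + 0\right) 2 - 16 = \left(-8\right) 2 - 16 = -16 - 16 = -32$)
$h = - \frac{139}{26}$ ($h = 9 \left(- \frac{1}{26}\right) - 5 = - \frac{9}{26} - 5 = - \frac{139}{26} \approx -5.3462$)
$h Q = \left(- \frac{139}{26}\right) \left(-32\right) = \frac{2224}{13}$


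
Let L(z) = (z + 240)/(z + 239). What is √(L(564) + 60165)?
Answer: √38795579097/803 ≈ 245.29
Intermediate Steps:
L(z) = (240 + z)/(239 + z)
√(L(564) + 60165) = √((240 + 564)/(239 + 564) + 60165) = √(804/803 + 60165) = √(48313299/803) = √38795579097/803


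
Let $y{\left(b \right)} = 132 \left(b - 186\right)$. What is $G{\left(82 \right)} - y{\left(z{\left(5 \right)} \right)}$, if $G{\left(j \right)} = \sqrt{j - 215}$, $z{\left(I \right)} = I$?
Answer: $23892 + i \sqrt{133} \approx 23892.0 + 11.533 i$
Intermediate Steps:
$y{\left(b \right)} = -24552 + 132 b$ ($y{\left(b \right)} = 132 \left(b - 186\right) = 132 \left(-186 + b\right) = -24552 + 132 b$)
$G{\left(j \right)} = \sqrt{-215 + j}$
$G{\left(82 \right)} - y{\left(z{\left(5 \right)} \right)} = \sqrt{-215 + 82} - \left(-24552 + 132 \cdot 5\right) = \sqrt{-133} - \left(-24552 + 660\right) = i \sqrt{133} - -23892 = i \sqrt{133} + 23892 = 23892 + i \sqrt{133}$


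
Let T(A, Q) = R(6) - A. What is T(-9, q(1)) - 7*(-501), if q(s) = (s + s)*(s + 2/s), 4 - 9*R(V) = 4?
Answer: 3516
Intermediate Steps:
R(V) = 0 (R(V) = 4/9 - 1/9*4 = 4/9 - 4/9 = 0)
q(s) = 2*s*(s + 2/s) (q(s) = (2*s)*(s + 2/s) = 2*s*(s + 2/s))
T(A, Q) = -A (T(A, Q) = 0 - A = -A)
T(-9, q(1)) - 7*(-501) = -1*(-9) - 7*(-501) = 9 + 3507 = 3516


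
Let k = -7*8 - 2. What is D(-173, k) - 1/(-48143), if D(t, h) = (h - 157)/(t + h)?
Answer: 10350976/11121033 ≈ 0.93076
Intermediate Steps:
k = -58 (k = -56 - 2 = -58)
D(t, h) = (-157 + h)/(h + t)
D(-173, k) - 1/(-48143) = (-157 - 58)/(-58 - 173) - 1/(-48143) = -215/(-231) - 1*(-1/48143) = -1/231*(-215) + 1/48143 = 215/231 + 1/48143 = 10350976/11121033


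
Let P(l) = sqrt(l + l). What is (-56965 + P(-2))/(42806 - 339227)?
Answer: 56965/296421 - 2*I/296421 ≈ 0.19218 - 6.7472e-6*I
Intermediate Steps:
P(l) = sqrt(2)*sqrt(l) (P(l) = sqrt(2*l) = sqrt(2)*sqrt(l))
(-56965 + P(-2))/(42806 - 339227) = (-56965 + sqrt(2)*sqrt(-2))/(42806 - 339227) = (-56965 + sqrt(2)*(I*sqrt(2)))/(-296421) = (-56965 + 2*I)*(-1/296421) = 56965/296421 - 2*I/296421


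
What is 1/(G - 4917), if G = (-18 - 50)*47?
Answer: -1/8113 ≈ -0.00012326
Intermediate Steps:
G = -3196 (G = -68*47 = -3196)
1/(G - 4917) = 1/(-3196 - 4917) = 1/(-8113) = -1/8113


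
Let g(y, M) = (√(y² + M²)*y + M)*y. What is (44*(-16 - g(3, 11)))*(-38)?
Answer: 81928 + 15048*√130 ≈ 2.5350e+5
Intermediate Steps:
g(y, M) = y*(M + y*√(M² + y²)) (g(y, M) = (√(M² + y²)*y + M)*y = (y*√(M² + y²) + M)*y = (M + y*√(M² + y²))*y = y*(M + y*√(M² + y²)))
(44*(-16 - g(3, 11)))*(-38) = (44*(-16 - 3*(11 + 3*√(11² + 3²))))*(-38) = (44*(-16 - 3*(11 + 3*√(121 + 9))))*(-38) = (44*(-16 - 3*(11 + 3*√130)))*(-38) = (44*(-16 - (33 + 9*√130)))*(-38) = (44*(-16 + (-33 - 9*√130)))*(-38) = (44*(-49 - 9*√130))*(-38) = (-2156 - 396*√130)*(-38) = 81928 + 15048*√130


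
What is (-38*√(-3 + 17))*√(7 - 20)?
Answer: -38*I*√182 ≈ -512.65*I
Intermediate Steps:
(-38*√(-3 + 17))*√(7 - 20) = (-38*√14)*√(-13) = (-38*√14)*(I*√13) = -38*I*√182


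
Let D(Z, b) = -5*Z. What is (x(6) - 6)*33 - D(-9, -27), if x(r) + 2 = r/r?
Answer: -276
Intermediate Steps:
x(r) = -1 (x(r) = -2 + r/r = -2 + 1 = -1)
(x(6) - 6)*33 - D(-9, -27) = (-1 - 6)*33 - (-5)*(-9) = -7*33 - 1*45 = -231 - 45 = -276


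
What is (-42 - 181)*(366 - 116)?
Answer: -55750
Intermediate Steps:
(-42 - 181)*(366 - 116) = -223*250 = -55750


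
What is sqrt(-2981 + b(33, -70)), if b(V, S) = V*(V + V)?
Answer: I*sqrt(803) ≈ 28.337*I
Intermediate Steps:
b(V, S) = 2*V**2 (b(V, S) = V*(2*V) = 2*V**2)
sqrt(-2981 + b(33, -70)) = sqrt(-2981 + 2*33**2) = sqrt(-2981 + 2*1089) = sqrt(-2981 + 2178) = sqrt(-803) = I*sqrt(803)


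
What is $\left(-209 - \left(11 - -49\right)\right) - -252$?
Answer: $-17$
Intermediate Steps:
$\left(-209 - \left(11 - -49\right)\right) - -252 = \left(-209 - \left(11 + 49\right)\right) + 252 = \left(-209 - 60\right) + 252 = -269 + 252 = -17$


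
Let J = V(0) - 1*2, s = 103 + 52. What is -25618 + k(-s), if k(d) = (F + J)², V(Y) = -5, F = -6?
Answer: -25449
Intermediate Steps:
s = 155
J = -7 (J = -5 - 1*2 = -5 - 2 = -7)
k(d) = 169 (k(d) = (-6 - 7)² = (-13)² = 169)
-25618 + k(-s) = -25618 + 169 = -25449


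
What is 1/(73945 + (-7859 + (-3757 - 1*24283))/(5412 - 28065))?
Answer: 22653/1675111984 ≈ 1.3523e-5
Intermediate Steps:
1/(73945 + (-7859 + (-3757 - 1*24283))/(5412 - 28065)) = 1/(73945 + (-7859 + (-3757 - 24283))/(-22653)) = 1/(73945 + (-7859 - 28040)*(-1/22653)) = 1/(73945 - 35899*(-1/22653)) = 1/(73945 + 35899/22653) = 1/(1675111984/22653) = 22653/1675111984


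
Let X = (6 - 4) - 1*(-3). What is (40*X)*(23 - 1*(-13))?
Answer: 7200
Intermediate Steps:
X = 5 (X = 2 + 3 = 5)
(40*X)*(23 - 1*(-13)) = (40*5)*(23 - 1*(-13)) = 200*(23 + 13) = 200*36 = 7200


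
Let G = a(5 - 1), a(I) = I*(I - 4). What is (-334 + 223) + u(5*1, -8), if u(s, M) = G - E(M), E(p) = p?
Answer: -103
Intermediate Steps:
a(I) = I*(-4 + I)
G = 0 (G = (5 - 1)*(-4 + (5 - 1)) = 4*(-4 + 4) = 4*0 = 0)
u(s, M) = -M (u(s, M) = 0 - M = -M)
(-334 + 223) + u(5*1, -8) = (-334 + 223) - 1*(-8) = -111 + 8 = -103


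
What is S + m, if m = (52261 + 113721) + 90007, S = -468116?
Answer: -212127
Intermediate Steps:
m = 255989 (m = 165982 + 90007 = 255989)
S + m = -468116 + 255989 = -212127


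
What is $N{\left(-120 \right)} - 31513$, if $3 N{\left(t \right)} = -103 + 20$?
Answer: $- \frac{94622}{3} \approx -31541.0$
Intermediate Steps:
$N{\left(t \right)} = - \frac{83}{3}$ ($N{\left(t \right)} = \frac{-103 + 20}{3} = \frac{1}{3} \left(-83\right) = - \frac{83}{3}$)
$N{\left(-120 \right)} - 31513 = - \frac{83}{3} - 31513 = - \frac{94622}{3}$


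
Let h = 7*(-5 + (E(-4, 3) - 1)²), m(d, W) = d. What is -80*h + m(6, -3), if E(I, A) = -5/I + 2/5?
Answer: 12847/5 ≈ 2569.4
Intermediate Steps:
E(I, A) = ⅖ - 5/I (E(I, A) = -5/I + 2*(⅕) = -5/I + ⅖ = ⅖ - 5/I)
h = -12817/400 (h = 7*(-5 + ((⅖ - 5/(-4)) - 1)²) = 7*(-5 + ((⅖ - 5*(-¼)) - 1)²) = 7*(-5 + ((⅖ + 5/4) - 1)²) = 7*(-5 + (33/20 - 1)²) = 7*(-5 + (13/20)²) = 7*(-5 + 169/400) = 7*(-1831/400) = -12817/400 ≈ -32.042)
-80*h + m(6, -3) = -80*(-12817/400) + 6 = 12817/5 + 6 = 12847/5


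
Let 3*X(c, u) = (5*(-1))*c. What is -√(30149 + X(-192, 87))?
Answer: -√30469 ≈ -174.55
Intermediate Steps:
X(c, u) = -5*c/3 (X(c, u) = ((5*(-1))*c)/3 = (-5*c)/3 = -5*c/3)
-√(30149 + X(-192, 87)) = -√(30149 - 5/3*(-192)) = -√(30149 + 320) = -√30469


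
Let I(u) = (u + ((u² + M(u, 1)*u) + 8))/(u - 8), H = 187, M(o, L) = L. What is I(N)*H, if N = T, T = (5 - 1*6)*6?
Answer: -2992/7 ≈ -427.43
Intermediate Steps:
T = -6 (T = (5 - 6)*6 = -1*6 = -6)
N = -6
I(u) = (8 + u² + 2*u)/(-8 + u) (I(u) = (u + ((u² + 1*u) + 8))/(u - 8) = (u + ((u² + u) + 8))/(-8 + u) = (u + ((u + u²) + 8))/(-8 + u) = (u + (8 + u + u²))/(-8 + u) = (8 + u² + 2*u)/(-8 + u))
I(N)*H = ((8 + (-6)² + 2*(-6))/(-8 - 6))*187 = ((8 + 36 - 12)/(-14))*187 = -1/14*32*187 = -16/7*187 = -2992/7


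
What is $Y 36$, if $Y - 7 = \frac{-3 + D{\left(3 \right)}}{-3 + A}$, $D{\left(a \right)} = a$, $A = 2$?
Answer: $252$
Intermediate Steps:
$Y = 7$ ($Y = 7 + \frac{-3 + 3}{-3 + 2} = 7 + \frac{0}{-1} = 7 + 0 \left(-1\right) = 7 + 0 = 7$)
$Y 36 = 7 \cdot 36 = 252$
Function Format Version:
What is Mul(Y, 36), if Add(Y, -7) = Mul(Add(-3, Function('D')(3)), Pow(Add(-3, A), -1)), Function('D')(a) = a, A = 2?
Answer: 252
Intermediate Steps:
Y = 7 (Y = Add(7, Mul(Add(-3, 3), Pow(Add(-3, 2), -1))) = Add(7, Mul(0, Pow(-1, -1))) = Add(7, Mul(0, -1)) = Add(7, 0) = 7)
Mul(Y, 36) = Mul(7, 36) = 252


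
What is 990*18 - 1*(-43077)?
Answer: 60897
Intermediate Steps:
990*18 - 1*(-43077) = 17820 + 43077 = 60897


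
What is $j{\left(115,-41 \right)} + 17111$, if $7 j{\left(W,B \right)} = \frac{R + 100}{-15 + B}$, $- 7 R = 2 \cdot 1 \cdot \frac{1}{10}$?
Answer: $\frac{234759421}{13720} \approx 17111.0$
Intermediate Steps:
$R = - \frac{1}{35}$ ($R = - \frac{2 \cdot 1 \cdot \frac{1}{10}}{7} = - \frac{2 \cdot \frac{1}{10}}{7} = \left(- \frac{1}{7}\right) \frac{1}{5} = - \frac{1}{35} \approx -0.028571$)
$j{\left(W,B \right)} = \frac{3499}{245 \left(-15 + B\right)}$ ($j{\left(W,B \right)} = \frac{\left(- \frac{1}{35} + 100\right) \frac{1}{-15 + B}}{7} = \frac{\frac{3499}{35} \frac{1}{-15 + B}}{7} = \frac{3499}{245 \left(-15 + B\right)}$)
$j{\left(115,-41 \right)} + 17111 = \frac{3499}{245 \left(-15 - 41\right)} + 17111 = \frac{3499}{245 \left(-56\right)} + 17111 = \frac{3499}{245} \left(- \frac{1}{56}\right) + 17111 = - \frac{3499}{13720} + 17111 = \frac{234759421}{13720}$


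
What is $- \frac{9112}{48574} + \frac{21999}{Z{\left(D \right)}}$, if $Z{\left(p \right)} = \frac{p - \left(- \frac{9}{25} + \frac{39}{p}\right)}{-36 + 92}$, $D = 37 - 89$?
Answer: $- \frac{427435082612}{17656649} \approx -24208.0$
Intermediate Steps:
$D = -52$ ($D = 37 - 89 = -52$)
$Z{\left(p \right)} = \frac{9}{1400} - \frac{39}{56 p} + \frac{p}{56}$ ($Z{\left(p \right)} = \frac{p - \left(- \frac{9}{25} + \frac{39}{p}\right)}{56} = \left(p + \left(- \frac{39}{p} + \frac{9}{25}\right)\right) \frac{1}{56} = \left(p + \left(\frac{9}{25} - \frac{39}{p}\right)\right) \frac{1}{56} = \left(\frac{9}{25} + p - \frac{39}{p}\right) \frac{1}{56} = \frac{9}{1400} - \frac{39}{56 p} + \frac{p}{56}$)
$- \frac{9112}{48574} + \frac{21999}{Z{\left(D \right)}} = - \frac{9112}{48574} + \frac{21999}{\frac{1}{1400} \frac{1}{-52} \left(-975 - 52 \left(9 + 25 \left(-52\right)\right)\right)} = \left(-9112\right) \frac{1}{48574} + \frac{21999}{\frac{1}{1400} \left(- \frac{1}{52}\right) \left(-975 - 52 \left(9 - 1300\right)\right)} = - \frac{4556}{24287} + \frac{21999}{\frac{1}{1400} \left(- \frac{1}{52}\right) \left(-975 - -67132\right)} = - \frac{4556}{24287} + \frac{21999}{\frac{1}{1400} \left(- \frac{1}{52}\right) \left(-975 + 67132\right)} = - \frac{4556}{24287} + \frac{21999}{\frac{1}{1400} \left(- \frac{1}{52}\right) 66157} = - \frac{4556}{24287} + \frac{21999}{- \frac{727}{800}} = - \frac{4556}{24287} + 21999 \left(- \frac{800}{727}\right) = - \frac{4556}{24287} - \frac{17599200}{727} = - \frac{427435082612}{17656649}$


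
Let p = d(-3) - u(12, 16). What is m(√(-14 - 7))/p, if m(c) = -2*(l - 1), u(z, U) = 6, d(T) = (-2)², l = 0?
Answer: -1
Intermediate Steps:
d(T) = 4
p = -2 (p = 4 - 1*6 = 4 - 6 = -2)
m(c) = 2 (m(c) = -2*(0 - 1) = -2*(-1) = 2)
m(√(-14 - 7))/p = 2/(-2) = 2*(-½) = -1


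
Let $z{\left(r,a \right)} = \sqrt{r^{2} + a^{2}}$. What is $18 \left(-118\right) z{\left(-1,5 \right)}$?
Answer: $- 2124 \sqrt{26} \approx -10830.0$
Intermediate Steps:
$z{\left(r,a \right)} = \sqrt{a^{2} + r^{2}}$
$18 \left(-118\right) z{\left(-1,5 \right)} = 18 \left(-118\right) \sqrt{5^{2} + \left(-1\right)^{2}} = - 2124 \sqrt{25 + 1} = - 2124 \sqrt{26}$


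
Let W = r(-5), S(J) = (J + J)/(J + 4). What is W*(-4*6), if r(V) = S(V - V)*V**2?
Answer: 0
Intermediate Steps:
S(J) = 2*J/(4 + J) (S(J) = (2*J)/(4 + J) = 2*J/(4 + J))
r(V) = 0 (r(V) = (2*(V - V)/(4 + (V - V)))*V**2 = (2*0/(4 + 0))*V**2 = (2*0/4)*V**2 = (2*0*(1/4))*V**2 = 0*V**2 = 0)
W = 0
W*(-4*6) = 0*(-4*6) = 0*(-24) = 0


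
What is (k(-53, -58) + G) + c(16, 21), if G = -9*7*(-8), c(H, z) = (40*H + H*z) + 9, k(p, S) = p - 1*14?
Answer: 1422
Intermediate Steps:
k(p, S) = -14 + p (k(p, S) = p - 14 = -14 + p)
c(H, z) = 9 + 40*H + H*z
G = 504 (G = -63*(-8) = 504)
(k(-53, -58) + G) + c(16, 21) = ((-14 - 53) + 504) + (9 + 40*16 + 16*21) = (-67 + 504) + (9 + 640 + 336) = 437 + 985 = 1422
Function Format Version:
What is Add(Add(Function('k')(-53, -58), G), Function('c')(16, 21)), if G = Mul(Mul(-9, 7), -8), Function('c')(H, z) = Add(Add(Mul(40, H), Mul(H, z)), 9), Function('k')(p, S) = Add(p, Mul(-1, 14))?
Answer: 1422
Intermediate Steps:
Function('k')(p, S) = Add(-14, p) (Function('k')(p, S) = Add(p, -14) = Add(-14, p))
Function('c')(H, z) = Add(9, Mul(40, H), Mul(H, z))
G = 504 (G = Mul(-63, -8) = 504)
Add(Add(Function('k')(-53, -58), G), Function('c')(16, 21)) = Add(Add(Add(-14, -53), 504), Add(9, Mul(40, 16), Mul(16, 21))) = Add(Add(-67, 504), Add(9, 640, 336)) = Add(437, 985) = 1422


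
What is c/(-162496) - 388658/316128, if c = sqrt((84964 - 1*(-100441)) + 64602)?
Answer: -194329/158064 - sqrt(250007)/162496 ≈ -1.2325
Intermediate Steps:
c = sqrt(250007) (c = sqrt((84964 + 100441) + 64602) = sqrt(185405 + 64602) = sqrt(250007) ≈ 500.01)
c/(-162496) - 388658/316128 = sqrt(250007)/(-162496) - 388658/316128 = sqrt(250007)*(-1/162496) - 388658*1/316128 = -sqrt(250007)/162496 - 194329/158064 = -194329/158064 - sqrt(250007)/162496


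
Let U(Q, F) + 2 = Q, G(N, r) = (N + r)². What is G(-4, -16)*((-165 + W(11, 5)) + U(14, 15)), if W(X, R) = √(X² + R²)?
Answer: -61200 + 400*√146 ≈ -56367.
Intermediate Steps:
W(X, R) = √(R² + X²)
U(Q, F) = -2 + Q
G(-4, -16)*((-165 + W(11, 5)) + U(14, 15)) = (-4 - 16)²*((-165 + √(5² + 11²)) + (-2 + 14)) = (-20)²*((-165 + √(25 + 121)) + 12) = 400*((-165 + √146) + 12) = 400*(-153 + √146) = -61200 + 400*√146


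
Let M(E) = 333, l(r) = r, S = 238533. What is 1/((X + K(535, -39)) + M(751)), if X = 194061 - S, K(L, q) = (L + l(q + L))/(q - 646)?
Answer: -685/30236246 ≈ -2.2655e-5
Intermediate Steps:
K(L, q) = (q + 2*L)/(-646 + q) (K(L, q) = (L + (q + L))/(q - 646) = (L + (L + q))/(-646 + q) = (q + 2*L)/(-646 + q))
X = -44472 (X = 194061 - 1*238533 = 194061 - 238533 = -44472)
1/((X + K(535, -39)) + M(751)) = 1/((-44472 + (-39 + 2*535)/(-646 - 39)) + 333) = 1/((-44472 + (-39 + 1070)/(-685)) + 333) = 1/((-44472 - 1/685*1031) + 333) = 1/((-44472 - 1031/685) + 333) = 1/(-30464351/685 + 333) = 1/(-30236246/685) = -685/30236246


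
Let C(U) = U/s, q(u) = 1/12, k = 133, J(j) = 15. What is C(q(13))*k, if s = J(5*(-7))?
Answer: 133/180 ≈ 0.73889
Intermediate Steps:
q(u) = 1/12
s = 15
C(U) = U/15
C(q(13))*k = ((1/15)*(1/12))*133 = (1/180)*133 = 133/180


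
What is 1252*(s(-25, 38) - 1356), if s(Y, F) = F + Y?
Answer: -1681436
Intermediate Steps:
1252*(s(-25, 38) - 1356) = 1252*((38 - 25) - 1356) = 1252*(13 - 1356) = 1252*(-1343) = -1681436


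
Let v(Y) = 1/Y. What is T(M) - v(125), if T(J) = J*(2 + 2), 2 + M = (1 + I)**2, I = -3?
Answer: 999/125 ≈ 7.9920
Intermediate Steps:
M = 2 (M = -2 + (1 - 3)**2 = -2 + (-2)**2 = -2 + 4 = 2)
T(J) = 4*J (T(J) = J*4 = 4*J)
T(M) - v(125) = 4*2 - 1/125 = 8 - 1*1/125 = 8 - 1/125 = 999/125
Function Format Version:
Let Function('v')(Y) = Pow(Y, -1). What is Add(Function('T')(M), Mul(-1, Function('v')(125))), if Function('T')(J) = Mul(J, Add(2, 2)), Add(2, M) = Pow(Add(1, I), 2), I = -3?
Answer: Rational(999, 125) ≈ 7.9920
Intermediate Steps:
M = 2 (M = Add(-2, Pow(Add(1, -3), 2)) = Add(-2, Pow(-2, 2)) = Add(-2, 4) = 2)
Function('T')(J) = Mul(4, J) (Function('T')(J) = Mul(J, 4) = Mul(4, J))
Add(Function('T')(M), Mul(-1, Function('v')(125))) = Add(Mul(4, 2), Mul(-1, Pow(125, -1))) = Add(8, Mul(-1, Rational(1, 125))) = Add(8, Rational(-1, 125)) = Rational(999, 125)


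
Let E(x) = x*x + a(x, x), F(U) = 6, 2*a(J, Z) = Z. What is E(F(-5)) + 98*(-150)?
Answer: -14661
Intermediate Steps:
a(J, Z) = Z/2
E(x) = x² + x/2 (E(x) = x*x + x/2 = x² + x/2)
E(F(-5)) + 98*(-150) = 6*(½ + 6) + 98*(-150) = 6*(13/2) - 14700 = 39 - 14700 = -14661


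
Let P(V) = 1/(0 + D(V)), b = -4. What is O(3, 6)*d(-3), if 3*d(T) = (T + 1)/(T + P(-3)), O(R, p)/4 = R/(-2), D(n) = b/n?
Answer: -16/9 ≈ -1.7778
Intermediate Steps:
D(n) = -4/n
P(V) = -V/4 (P(V) = 1/(0 - 4/V) = 1/(-4/V) = -V/4)
O(R, p) = -2*R (O(R, p) = 4*(R/(-2)) = 4*(R*(-½)) = 4*(-R/2) = -2*R)
d(T) = (1 + T)/(3*(¾ + T)) (d(T) = ((T + 1)/(T - ¼*(-3)))/3 = ((1 + T)/(T + ¾))/3 = ((1 + T)/(¾ + T))/3 = (1 + T)/(3*(¾ + T)))
O(3, 6)*d(-3) = (-2*3)*(4*(1 - 3)/(3*(3 + 4*(-3)))) = -8*(-2)/(3 - 12) = -8*(-2)/(-9) = -8*(-1)*(-2)/9 = -6*8/27 = -16/9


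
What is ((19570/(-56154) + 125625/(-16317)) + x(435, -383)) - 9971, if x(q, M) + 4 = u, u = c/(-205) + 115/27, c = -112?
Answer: -2732151553144/273810915 ≈ -9978.2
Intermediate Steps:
u = 26599/5535 (u = -112/(-205) + 115/27 = -112*(-1/205) + 115*(1/27) = 112/205 + 115/27 = 26599/5535 ≈ 4.8056)
x(q, M) = 4459/5535 (x(q, M) = -4 + 26599/5535 = 4459/5535)
((19570/(-56154) + 125625/(-16317)) + x(435, -383)) - 9971 = ((19570/(-56154) + 125625/(-16317)) + 4459/5535) - 9971 = ((19570*(-1/56154) + 125625*(-1/16317)) + 4459/5535) - 9971 = ((-9785/28077 - 41875/5439) + 4459/5535) - 9971 = (-1194310/148407 + 4459/5535) - 9971 = -1982919679/273810915 - 9971 = -2732151553144/273810915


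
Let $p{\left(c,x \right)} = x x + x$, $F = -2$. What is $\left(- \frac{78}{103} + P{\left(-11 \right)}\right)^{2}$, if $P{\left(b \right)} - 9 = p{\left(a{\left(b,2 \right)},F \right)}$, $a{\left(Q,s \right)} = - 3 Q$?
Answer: $\frac{1113025}{10609} \approx 104.91$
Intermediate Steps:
$p{\left(c,x \right)} = x + x^{2}$ ($p{\left(c,x \right)} = x^{2} + x = x + x^{2}$)
$P{\left(b \right)} = 11$ ($P{\left(b \right)} = 9 - 2 \left(1 - 2\right) = 9 - -2 = 9 + 2 = 11$)
$\left(- \frac{78}{103} + P{\left(-11 \right)}\right)^{2} = \left(- \frac{78}{103} + 11\right)^{2} = \left(\frac{1055}{103}\right)^{2} = \frac{1113025}{10609}$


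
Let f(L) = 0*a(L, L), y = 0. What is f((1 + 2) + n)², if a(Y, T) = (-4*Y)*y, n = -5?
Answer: 0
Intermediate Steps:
a(Y, T) = 0 (a(Y, T) = -4*Y*0 = 0)
f(L) = 0 (f(L) = 0*0 = 0)
f((1 + 2) + n)² = 0² = 0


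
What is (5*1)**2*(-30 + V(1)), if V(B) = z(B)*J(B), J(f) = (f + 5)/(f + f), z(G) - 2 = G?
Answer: -525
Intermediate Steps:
z(G) = 2 + G
J(f) = (5 + f)/(2*f) (J(f) = (5 + f)/((2*f)) = (5 + f)*(1/(2*f)) = (5 + f)/(2*f))
V(B) = (2 + B)*(5 + B)/(2*B) (V(B) = (2 + B)*((5 + B)/(2*B)) = (2 + B)*(5 + B)/(2*B))
(5*1)**2*(-30 + V(1)) = (5*1)**2*(-30 + (1/2)*(2 + 1)*(5 + 1)/1) = 5**2*(-30 + (1/2)*1*3*6) = 25*(-30 + 9) = 25*(-21) = -525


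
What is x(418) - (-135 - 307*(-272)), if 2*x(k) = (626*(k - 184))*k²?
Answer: 12797051839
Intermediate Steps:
x(k) = k²*(-115184 + 626*k)/2 (x(k) = ((626*(k - 184))*k²)/2 = ((626*(-184 + k))*k²)/2 = ((-115184 + 626*k)*k²)/2 = (k²*(-115184 + 626*k))/2 = k²*(-115184 + 626*k)/2)
x(418) - (-135 - 307*(-272)) = 313*418²*(-184 + 418) - (-135 - 307*(-272)) = 313*174724*234 - (-135 + 83504) = 12797135208 - 1*83369 = 12797135208 - 83369 = 12797051839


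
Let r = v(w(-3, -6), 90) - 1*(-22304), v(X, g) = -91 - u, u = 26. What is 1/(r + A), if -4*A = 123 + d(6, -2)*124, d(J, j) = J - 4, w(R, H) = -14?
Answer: 4/88377 ≈ 4.5261e-5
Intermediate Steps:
d(J, j) = -4 + J
v(X, g) = -117 (v(X, g) = -91 - 1*26 = -91 - 26 = -117)
r = 22187 (r = -117 - 1*(-22304) = -117 + 22304 = 22187)
A = -371/4 (A = -(123 + (-4 + 6)*124)/4 = -(123 + 2*124)/4 = -(123 + 248)/4 = -¼*371 = -371/4 ≈ -92.750)
1/(r + A) = 1/(22187 - 371/4) = 1/(88377/4) = 4/88377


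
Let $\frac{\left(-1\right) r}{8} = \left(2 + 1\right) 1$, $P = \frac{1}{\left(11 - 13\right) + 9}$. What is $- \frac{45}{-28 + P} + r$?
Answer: $- \frac{291}{13} \approx -22.385$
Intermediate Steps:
$P = \frac{1}{7}$ ($P = \frac{1}{\left(11 - 13\right) + 9} = \frac{1}{-2 + 9} = \frac{1}{7} \approx 0.14286$)
$r = -24$ ($r = - 8 \left(2 + 1\right) 1 = - 8 \cdot 3 \cdot 1 = \left(-8\right) 3 = -24$)
$- \frac{45}{-28 + P} + r = - \frac{45}{-28 + \frac{1}{7}} - 24 = - \frac{45}{- \frac{195}{7}} - 24 = \left(-45\right) \left(- \frac{7}{195}\right) - 24 = \frac{21}{13} - 24 = - \frac{291}{13}$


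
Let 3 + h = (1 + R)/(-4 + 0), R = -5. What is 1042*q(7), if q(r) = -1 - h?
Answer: 1042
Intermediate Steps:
h = -2 (h = -3 + (1 - 5)/(-4 + 0) = -3 - 4/(-4) = -3 - 4*(-¼) = -3 + 1 = -2)
q(r) = 1 (q(r) = -1 - 1*(-2) = -1 + 2 = 1)
1042*q(7) = 1042*1 = 1042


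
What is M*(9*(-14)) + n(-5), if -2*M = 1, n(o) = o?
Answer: 58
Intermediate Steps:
M = -1/2 (M = -1/2*1 = -1/2 ≈ -0.50000)
M*(9*(-14)) + n(-5) = -9*(-14)/2 - 5 = -1/2*(-126) - 5 = 63 - 5 = 58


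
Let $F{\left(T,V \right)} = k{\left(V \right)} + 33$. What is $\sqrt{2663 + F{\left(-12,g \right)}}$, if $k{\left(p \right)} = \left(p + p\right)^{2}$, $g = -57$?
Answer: $2 \sqrt{3923} \approx 125.27$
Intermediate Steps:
$k{\left(p \right)} = 4 p^{2}$ ($k{\left(p \right)} = \left(2 p\right)^{2} = 4 p^{2}$)
$F{\left(T,V \right)} = 33 + 4 V^{2}$ ($F{\left(T,V \right)} = 4 V^{2} + 33 = 33 + 4 V^{2}$)
$\sqrt{2663 + F{\left(-12,g \right)}} = \sqrt{2663 + \left(33 + 4 \left(-57\right)^{2}\right)} = \sqrt{2663 + \left(33 + 4 \cdot 3249\right)} = \sqrt{2663 + \left(33 + 12996\right)} = \sqrt{2663 + 13029} = \sqrt{15692} = 2 \sqrt{3923}$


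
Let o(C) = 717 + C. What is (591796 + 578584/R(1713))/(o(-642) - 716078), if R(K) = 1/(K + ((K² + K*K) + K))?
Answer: -3397540727572/716003 ≈ -4.7452e+6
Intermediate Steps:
R(K) = 1/(2*K + 2*K²) (R(K) = 1/(K + ((K² + K²) + K)) = 1/(K + (2*K² + K)) = 1/(K + (K + 2*K²)) = 1/(2*K + 2*K²))
(591796 + 578584/R(1713))/(o(-642) - 716078) = (591796 + 578584/(((½)/(1713*(1 + 1713)))))/((717 - 642) - 716078) = (591796 + 578584/(((½)*(1/1713)/1714)))/(75 - 716078) = (591796 + 578584/(((½)*(1/1713)*(1/1714))))/(-716003) = (591796 + 578584/(1/5872164))*(-1/716003) = (591796 + 578584*5872164)*(-1/716003) = (591796 + 3397540135776)*(-1/716003) = 3397540727572*(-1/716003) = -3397540727572/716003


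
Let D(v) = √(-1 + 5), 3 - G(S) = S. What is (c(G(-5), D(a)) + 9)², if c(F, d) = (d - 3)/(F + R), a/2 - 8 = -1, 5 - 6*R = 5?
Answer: 5041/64 ≈ 78.766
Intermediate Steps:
R = 0 (R = ⅚ - ⅙*5 = ⅚ - ⅚ = 0)
G(S) = 3 - S
a = 14 (a = 16 + 2*(-1) = 16 - 2 = 14)
D(v) = 2 (D(v) = √4 = 2)
c(F, d) = (-3 + d)/F (c(F, d) = (d - 3)/(F + 0) = (-3 + d)/F)
(c(G(-5), D(a)) + 9)² = ((-3 + 2)/(3 - 1*(-5)) + 9)² = (-1/(3 + 5) + 9)² = (-1/8 + 9)² = ((⅛)*(-1) + 9)² = (-⅛ + 9)² = (71/8)² = 5041/64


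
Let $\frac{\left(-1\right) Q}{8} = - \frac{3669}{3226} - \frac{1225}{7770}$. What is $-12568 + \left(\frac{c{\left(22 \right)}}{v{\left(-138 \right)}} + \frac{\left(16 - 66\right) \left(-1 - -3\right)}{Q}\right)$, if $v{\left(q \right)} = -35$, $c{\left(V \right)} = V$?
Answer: $- \frac{204145378653}{16229990} \approx -12578.0$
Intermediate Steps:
$Q = \frac{1854856}{179043}$ ($Q = - 8 \left(- \frac{3669}{3226} - \frac{1225}{7770}\right) = - 8 \left(\left(-3669\right) \frac{1}{3226} - \frac{35}{222}\right) = - 8 \left(- \frac{3669}{3226} - \frac{35}{222}\right) = \left(-8\right) \left(- \frac{231857}{179043}\right) = \frac{1854856}{179043} \approx 10.36$)
$-12568 + \left(\frac{c{\left(22 \right)}}{v{\left(-138 \right)}} + \frac{\left(16 - 66\right) \left(-1 - -3\right)}{Q}\right) = -12568 + \left(\frac{22}{-35} + \frac{\left(16 - 66\right) \left(-1 - -3\right)}{\frac{1854856}{179043}}\right) = -12568 + \left(22 \left(- \frac{1}{35}\right) + - 50 \left(-1 + 3\right) \frac{179043}{1854856}\right) = -12568 + \left(- \frac{22}{35} + \left(-50\right) 2 \cdot \frac{179043}{1854856}\right) = -12568 - \frac{166864333}{16229990} = - \frac{204145378653}{16229990}$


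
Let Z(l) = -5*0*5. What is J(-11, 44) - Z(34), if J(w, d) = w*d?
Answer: -484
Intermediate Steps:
J(w, d) = d*w
Z(l) = 0 (Z(l) = 0*5 = 0)
J(-11, 44) - Z(34) = 44*(-11) - 1*0 = -484 + 0 = -484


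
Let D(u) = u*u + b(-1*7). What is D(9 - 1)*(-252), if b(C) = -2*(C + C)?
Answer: -23184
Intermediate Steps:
b(C) = -4*C
D(u) = 28 + u² (D(u) = u*u - (-4)*7 = u² - 4*(-7) = u² + 28 = 28 + u²)
D(9 - 1)*(-252) = (28 + (9 - 1)²)*(-252) = (28 + 8²)*(-252) = (28 + 64)*(-252) = 92*(-252) = -23184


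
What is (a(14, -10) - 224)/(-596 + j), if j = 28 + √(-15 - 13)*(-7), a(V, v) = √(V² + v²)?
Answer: 31808/80999 - 284*√74/80999 - 784*I*√7/80999 + 7*I*√518/80999 ≈ 0.36253 - 0.023642*I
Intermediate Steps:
j = 28 - 14*I*√7 (j = 28 + √(-28)*(-7) = 28 + (2*I*√7)*(-7) = 28 - 14*I*√7 ≈ 28.0 - 37.041*I)
(a(14, -10) - 224)/(-596 + j) = (√(14² + (-10)²) - 224)/(-596 + (28 - 14*I*√7)) = (√(196 + 100) - 224)/(-568 - 14*I*√7) = (√296 - 224)/(-568 - 14*I*√7) = (2*√74 - 224)/(-568 - 14*I*√7) = (-224 + 2*√74)/(-568 - 14*I*√7)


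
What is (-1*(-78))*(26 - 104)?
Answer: -6084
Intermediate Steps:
(-1*(-78))*(26 - 104) = 78*(-78) = -6084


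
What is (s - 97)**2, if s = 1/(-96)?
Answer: 86731969/9216 ≈ 9411.0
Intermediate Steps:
s = -1/96 ≈ -0.010417
(s - 97)**2 = (-1/96 - 97)**2 = (-9313/96)**2 = 86731969/9216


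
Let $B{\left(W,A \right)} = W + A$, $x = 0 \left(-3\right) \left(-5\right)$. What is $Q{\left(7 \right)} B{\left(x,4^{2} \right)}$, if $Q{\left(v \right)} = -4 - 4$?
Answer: $-128$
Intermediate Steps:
$Q{\left(v \right)} = -8$
$x = 0$ ($x = 0 \left(-5\right) = 0$)
$B{\left(W,A \right)} = A + W$
$Q{\left(7 \right)} B{\left(x,4^{2} \right)} = - 8 \left(4^{2} + 0\right) = - 8 \left(16 + 0\right) = \left(-8\right) 16 = -128$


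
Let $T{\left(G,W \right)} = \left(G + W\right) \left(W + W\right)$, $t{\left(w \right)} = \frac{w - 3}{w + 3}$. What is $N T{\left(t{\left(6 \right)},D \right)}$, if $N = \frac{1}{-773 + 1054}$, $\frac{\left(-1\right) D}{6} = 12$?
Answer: $\frac{10320}{281} \approx 36.726$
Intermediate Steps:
$D = -72$ ($D = \left(-6\right) 12 = -72$)
$t{\left(w \right)} = \frac{-3 + w}{3 + w}$
$T{\left(G,W \right)} = 2 W \left(G + W\right)$ ($T{\left(G,W \right)} = \left(G + W\right) 2 W = 2 W \left(G + W\right)$)
$N = \frac{1}{281} \approx 0.0035587$
$N T{\left(t{\left(6 \right)},D \right)} = \frac{2 \left(-72\right) \left(\frac{-3 + 6}{3 + 6} - 72\right)}{281} = \frac{2 \left(-72\right) \left(\frac{1}{9} \cdot 3 - 72\right)}{281} = \frac{2 \left(-72\right) \left(\frac{1}{3} - 72\right)}{281} = \frac{2 \left(-72\right) \left(- \frac{215}{3}\right)}{281} = \frac{1}{281} \cdot 10320 = \frac{10320}{281}$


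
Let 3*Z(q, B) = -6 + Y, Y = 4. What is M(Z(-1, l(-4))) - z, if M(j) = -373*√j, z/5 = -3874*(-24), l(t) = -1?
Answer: -464880 - 373*I*√6/3 ≈ -4.6488e+5 - 304.55*I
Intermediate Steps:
Z(q, B) = -⅔ (Z(q, B) = (-6 + 4)/3 = (⅓)*(-2) = -⅔)
z = 464880 (z = 5*(-3874*(-24)) = 5*92976 = 464880)
M(Z(-1, l(-4))) - z = -373*I*√6/3 - 1*464880 = -373*I*√6/3 - 464880 = -464880 - 373*I*√6/3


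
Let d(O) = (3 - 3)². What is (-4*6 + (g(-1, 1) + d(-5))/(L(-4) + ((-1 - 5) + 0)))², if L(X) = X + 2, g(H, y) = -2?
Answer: 9025/16 ≈ 564.06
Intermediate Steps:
L(X) = 2 + X
d(O) = 0 (d(O) = 0² = 0)
(-4*6 + (g(-1, 1) + d(-5))/(L(-4) + ((-1 - 5) + 0)))² = (-4*6 + (-2 + 0)/((2 - 4) + ((-1 - 5) + 0)))² = (-24 - 2/(-2 + (-6 + 0)))² = (-24 - 2/(-2 - 6))² = (-24 - 2/(-8))² = (-24 - 2*(-⅛))² = (-24 + ¼)² = (-95/4)² = 9025/16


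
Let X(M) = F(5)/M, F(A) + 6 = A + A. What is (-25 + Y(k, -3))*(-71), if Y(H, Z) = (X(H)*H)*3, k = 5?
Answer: 923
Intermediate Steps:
F(A) = -6 + 2*A (F(A) = -6 + (A + A) = -6 + 2*A)
X(M) = 4/M (X(M) = (-6 + 2*5)/M = (-6 + 10)/M = 4/M)
Y(H, Z) = 12 (Y(H, Z) = ((4/H)*H)*3 = 4*3 = 12)
(-25 + Y(k, -3))*(-71) = (-25 + 12)*(-71) = -13*(-71) = 923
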